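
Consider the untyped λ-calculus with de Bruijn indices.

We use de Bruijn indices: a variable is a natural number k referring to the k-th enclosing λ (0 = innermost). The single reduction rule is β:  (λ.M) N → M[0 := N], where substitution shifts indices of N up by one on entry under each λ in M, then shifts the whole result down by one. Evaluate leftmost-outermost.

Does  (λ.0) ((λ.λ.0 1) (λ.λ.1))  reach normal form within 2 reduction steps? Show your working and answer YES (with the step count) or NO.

Answer: YES — reaches normal form λ.0 (λ.λ.1) in 2 ≤ 2 steps

Working:
  start: (λ.0) ((λ.λ.0 1) (λ.λ.1))
  [1] (λ.λ.0 1) (λ.λ.1)
  [2] λ.0 (λ.λ.1)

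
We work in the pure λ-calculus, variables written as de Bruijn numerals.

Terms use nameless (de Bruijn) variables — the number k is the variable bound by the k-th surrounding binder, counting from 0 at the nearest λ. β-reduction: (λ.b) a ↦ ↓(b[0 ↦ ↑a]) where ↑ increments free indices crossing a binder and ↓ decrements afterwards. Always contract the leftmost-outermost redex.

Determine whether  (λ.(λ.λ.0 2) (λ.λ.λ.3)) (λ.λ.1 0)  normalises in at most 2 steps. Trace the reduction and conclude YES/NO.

Answer: YES — reaches normal form λ.0 (λ.λ.1 0) in 2 ≤ 2 steps

Working:
  start: (λ.(λ.λ.0 2) (λ.λ.λ.3)) (λ.λ.1 0)
  →1  (λ.λ.0 (λ.λ.1 0)) (λ.λ.λ.λ.λ.1 0)
  →2  λ.0 (λ.λ.1 0)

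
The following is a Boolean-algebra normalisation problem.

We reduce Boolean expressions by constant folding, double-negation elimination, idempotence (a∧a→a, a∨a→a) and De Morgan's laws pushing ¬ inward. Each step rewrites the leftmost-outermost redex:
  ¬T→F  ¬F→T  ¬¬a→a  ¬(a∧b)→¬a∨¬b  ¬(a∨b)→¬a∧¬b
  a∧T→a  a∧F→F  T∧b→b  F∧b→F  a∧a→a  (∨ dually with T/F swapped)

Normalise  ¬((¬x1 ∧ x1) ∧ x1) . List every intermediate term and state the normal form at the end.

Answer: normal form = (x1 ∨ ¬x1) ∨ ¬x1  (in 3 steps)

Reduction:
  start: ¬((¬x1 ∧ x1) ∧ x1)
  [1] ¬(¬x1 ∧ x1) ∨ ¬x1
  [2] (¬¬x1 ∨ ¬x1) ∨ ¬x1
  [3] (x1 ∨ ¬x1) ∨ ¬x1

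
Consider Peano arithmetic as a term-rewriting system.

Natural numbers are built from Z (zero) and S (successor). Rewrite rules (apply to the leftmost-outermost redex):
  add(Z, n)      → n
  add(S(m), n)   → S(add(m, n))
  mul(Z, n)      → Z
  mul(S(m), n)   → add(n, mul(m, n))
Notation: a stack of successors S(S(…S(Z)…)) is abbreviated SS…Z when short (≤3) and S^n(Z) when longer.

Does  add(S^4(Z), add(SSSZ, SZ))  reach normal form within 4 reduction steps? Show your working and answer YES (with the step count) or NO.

  start: add(S^4(Z), add(SSSZ, SZ))
  step 1: S(add(SSSZ, add(SSSZ, SZ)))
  step 2: S(S(add(SSZ, add(SSSZ, SZ))))
  step 3: S(S(S(add(SZ, add(SSSZ, SZ)))))
  step 4: S(S(S(S(add(Z, add(SSSZ, SZ))))))

Answer: NO — after 4 steps the term is S(S(S(S(add(Z, add(SSSZ, SZ)))))), not yet normal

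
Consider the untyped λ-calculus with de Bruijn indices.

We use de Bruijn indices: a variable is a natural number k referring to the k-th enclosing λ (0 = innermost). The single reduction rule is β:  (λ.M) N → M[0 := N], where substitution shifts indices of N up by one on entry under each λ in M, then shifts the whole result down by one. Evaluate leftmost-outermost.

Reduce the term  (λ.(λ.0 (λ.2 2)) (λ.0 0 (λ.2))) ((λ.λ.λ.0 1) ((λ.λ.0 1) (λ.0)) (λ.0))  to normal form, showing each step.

Answer: normal form = λ.λ.0 (λ.0)  (in 14 steps)

Reduction:
  start: (λ.(λ.0 (λ.2 2)) (λ.0 0 (λ.2))) ((λ.λ.λ.0 1) ((λ.λ.0 1) (λ.0)) (λ.0))
  [1] (λ.0 (λ.(λ.λ.λ.0 1) ((λ.λ.0 1) (λ.0)) (λ.0) ((λ.λ.λ.0 1) ((λ.λ.0 1) (λ.0)) (λ.0)))) (λ.0 0 (λ.(λ.λ.λ.0 1) ((λ.λ.0 1) (λ.0)) (λ.0)))
  [2] (λ.0 0 (λ.(λ.λ.λ.0 1) ((λ.λ.0 1) (λ.0)) (λ.0))) (λ.(λ.λ.λ.0 1) ((λ.λ.0 1) (λ.0)) (λ.0) ((λ.λ.λ.0 1) ((λ.λ.0 1) (λ.0)) (λ.0)))
  [3] (λ.(λ.λ.λ.0 1) ((λ.λ.0 1) (λ.0)) (λ.0) ((λ.λ.λ.0 1) ((λ.λ.0 1) (λ.0)) (λ.0))) (λ.(λ.λ.λ.0 1) ((λ.λ.0 1) (λ.0)) (λ.0) ((λ.λ.λ.0 1) ((λ.λ.0 1) (λ.0)) (λ.0))) (λ.(λ.λ.λ.0 1) ((λ.λ.0 1) (λ.0)) (λ.0))
  [4] (λ.λ.λ.0 1) ((λ.λ.0 1) (λ.0)) (λ.0) ((λ.λ.λ.0 1) ((λ.λ.0 1) (λ.0)) (λ.0)) (λ.(λ.λ.λ.0 1) ((λ.λ.0 1) (λ.0)) (λ.0))
  [5] (λ.λ.0 1) (λ.0) ((λ.λ.λ.0 1) ((λ.λ.0 1) (λ.0)) (λ.0)) (λ.(λ.λ.λ.0 1) ((λ.λ.0 1) (λ.0)) (λ.0))
  [6] (λ.0 (λ.0)) ((λ.λ.λ.0 1) ((λ.λ.0 1) (λ.0)) (λ.0)) (λ.(λ.λ.λ.0 1) ((λ.λ.0 1) (λ.0)) (λ.0))
  [7] (λ.λ.λ.0 1) ((λ.λ.0 1) (λ.0)) (λ.0) (λ.0) (λ.(λ.λ.λ.0 1) ((λ.λ.0 1) (λ.0)) (λ.0))
  [8] (λ.λ.0 1) (λ.0) (λ.0) (λ.(λ.λ.λ.0 1) ((λ.λ.0 1) (λ.0)) (λ.0))
  [9] (λ.0 (λ.0)) (λ.0) (λ.(λ.λ.λ.0 1) ((λ.λ.0 1) (λ.0)) (λ.0))
  [10] (λ.0) (λ.0) (λ.(λ.λ.λ.0 1) ((λ.λ.0 1) (λ.0)) (λ.0))
  [11] (λ.0) (λ.(λ.λ.λ.0 1) ((λ.λ.0 1) (λ.0)) (λ.0))
  [12] λ.(λ.λ.λ.0 1) ((λ.λ.0 1) (λ.0)) (λ.0)
  [13] λ.(λ.λ.0 1) (λ.0)
  [14] λ.λ.0 (λ.0)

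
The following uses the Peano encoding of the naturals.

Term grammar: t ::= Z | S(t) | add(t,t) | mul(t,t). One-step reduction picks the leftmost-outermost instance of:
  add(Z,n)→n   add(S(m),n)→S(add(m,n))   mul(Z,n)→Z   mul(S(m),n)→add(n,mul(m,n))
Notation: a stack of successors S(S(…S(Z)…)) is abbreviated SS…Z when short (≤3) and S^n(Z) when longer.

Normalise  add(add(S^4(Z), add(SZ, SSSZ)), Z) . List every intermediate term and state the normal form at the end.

  start: add(add(S^4(Z), add(SZ, SSSZ)), Z)
  →1  add(S(add(SSSZ, add(SZ, SSSZ))), Z)
  →2  S(add(add(SSSZ, add(SZ, SSSZ)), Z))
  →3  S(add(S(add(SSZ, add(SZ, SSSZ))), Z))
  →4  S(S(add(add(SSZ, add(SZ, SSSZ)), Z)))
  →5  S(S(add(S(add(SZ, add(SZ, SSSZ))), Z)))
  →6  S(S(S(add(add(SZ, add(SZ, SSSZ)), Z))))
  →7  S(S(S(add(S(add(Z, add(SZ, SSSZ))), Z))))
  →8  S(S(S(S(add(add(Z, add(SZ, SSSZ)), Z)))))
  →9  S(S(S(S(add(add(SZ, SSSZ), Z)))))
  →10  S(S(S(S(add(S(add(Z, SSSZ)), Z)))))
  →11  S(S(S(S(S(add(add(Z, SSSZ), Z))))))
  →12  S(S(S(S(S(add(SSSZ, Z))))))
  →13  S(S(S(S(S(S(add(SSZ, Z)))))))
  →14  S(S(S(S(S(S(S(add(SZ, Z))))))))
  →15  S(S(S(S(S(S(S(S(add(Z, Z)))))))))
  →16  S^8(Z)

Answer: normal form = S^8(Z)  (in 16 steps)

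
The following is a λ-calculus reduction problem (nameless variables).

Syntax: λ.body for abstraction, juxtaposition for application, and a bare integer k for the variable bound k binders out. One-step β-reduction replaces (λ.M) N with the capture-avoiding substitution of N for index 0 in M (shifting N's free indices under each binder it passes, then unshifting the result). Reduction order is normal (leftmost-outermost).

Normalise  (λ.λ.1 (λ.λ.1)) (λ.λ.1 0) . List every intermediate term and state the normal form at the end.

  start: (λ.λ.1 (λ.λ.1)) (λ.λ.1 0)
  →1  λ.(λ.λ.1 0) (λ.λ.1)
  →2  λ.λ.(λ.λ.1) 0
  →3  λ.λ.λ.1

Answer: normal form = λ.λ.λ.1  (in 3 steps)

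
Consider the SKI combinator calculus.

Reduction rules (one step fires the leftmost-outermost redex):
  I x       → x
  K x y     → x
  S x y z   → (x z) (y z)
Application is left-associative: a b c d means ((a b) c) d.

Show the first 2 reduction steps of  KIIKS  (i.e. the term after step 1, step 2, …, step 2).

Answer: after 2 steps: KS

Derivation:
  start: KIIKS
  →1  IKS
  →2  KS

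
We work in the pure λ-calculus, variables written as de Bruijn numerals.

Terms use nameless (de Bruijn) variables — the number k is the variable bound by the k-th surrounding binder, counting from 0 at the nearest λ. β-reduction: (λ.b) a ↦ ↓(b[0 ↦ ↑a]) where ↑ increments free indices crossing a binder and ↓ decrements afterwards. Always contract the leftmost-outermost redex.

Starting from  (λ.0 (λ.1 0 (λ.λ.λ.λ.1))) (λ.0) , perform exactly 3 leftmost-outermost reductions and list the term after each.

Answer: after 3 steps: λ.0 (λ.λ.λ.λ.1)

Reduction:
  start: (λ.0 (λ.1 0 (λ.λ.λ.λ.1))) (λ.0)
  [1] (λ.0) (λ.(λ.0) 0 (λ.λ.λ.λ.1))
  [2] λ.(λ.0) 0 (λ.λ.λ.λ.1)
  [3] λ.0 (λ.λ.λ.λ.1)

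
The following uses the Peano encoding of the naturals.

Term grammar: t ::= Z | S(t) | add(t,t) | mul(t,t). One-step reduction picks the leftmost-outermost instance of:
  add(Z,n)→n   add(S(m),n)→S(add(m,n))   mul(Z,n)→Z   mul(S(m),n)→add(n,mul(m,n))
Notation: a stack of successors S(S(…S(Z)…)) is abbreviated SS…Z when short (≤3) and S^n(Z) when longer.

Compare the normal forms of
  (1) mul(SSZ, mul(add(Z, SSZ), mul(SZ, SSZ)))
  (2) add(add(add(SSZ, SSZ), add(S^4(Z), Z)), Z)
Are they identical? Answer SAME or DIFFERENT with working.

Term A:
  start: mul(SSZ, mul(add(Z, SSZ), mul(SZ, SSZ)))
  →1  add(mul(add(Z, SSZ), mul(SZ, SSZ)), mul(SZ, mul(add(Z, SSZ), mul(SZ, SSZ))))
  →2  add(mul(SSZ, mul(SZ, SSZ)), mul(SZ, mul(add(Z, SSZ), mul(SZ, SSZ))))
  →3  add(add(mul(SZ, SSZ), mul(SZ, mul(SZ, SSZ))), mul(SZ, mul(add(Z, SSZ), mul(SZ, SSZ))))
  →4  add(add(add(SSZ, mul(Z, SSZ)), mul(SZ, mul(SZ, SSZ))), mul(SZ, mul(add(Z, SSZ), mul(SZ, SSZ))))
  →5  add(add(S(add(SZ, mul(Z, SSZ))), mul(SZ, mul(SZ, SSZ))), mul(SZ, mul(add(Z, SSZ), mul(SZ, SSZ))))
  →6  add(S(add(add(SZ, mul(Z, SSZ)), mul(SZ, mul(SZ, SSZ)))), mul(SZ, mul(add(Z, SSZ), mul(SZ, SSZ))))
  →7  S(add(add(add(SZ, mul(Z, SSZ)), mul(SZ, mul(SZ, SSZ))), mul(SZ, mul(add(Z, SSZ), mul(SZ, SSZ)))))
  →8  S(add(add(S(add(Z, mul(Z, SSZ))), mul(SZ, mul(SZ, SSZ))), mul(SZ, mul(add(Z, SSZ), mul(SZ, SSZ)))))
  →9  S(add(S(add(add(Z, mul(Z, SSZ)), mul(SZ, mul(SZ, SSZ)))), mul(SZ, mul(add(Z, SSZ), mul(SZ, SSZ)))))
  →10  S(S(add(add(add(Z, mul(Z, SSZ)), mul(SZ, mul(SZ, SSZ))), mul(SZ, mul(add(Z, SSZ), mul(SZ, SSZ))))))
  →11  S(S(add(add(mul(Z, SSZ), mul(SZ, mul(SZ, SSZ))), mul(SZ, mul(add(Z, SSZ), mul(SZ, SSZ))))))
  →12  S(S(add(add(Z, mul(SZ, mul(SZ, SSZ))), mul(SZ, mul(add(Z, SSZ), mul(SZ, SSZ))))))
  →13  S(S(add(mul(SZ, mul(SZ, SSZ)), mul(SZ, mul(add(Z, SSZ), mul(SZ, SSZ))))))
  →14  S(S(add(add(mul(SZ, SSZ), mul(Z, mul(SZ, SSZ))), mul(SZ, mul(add(Z, SSZ), mul(SZ, SSZ))))))
  →15  S(S(add(add(add(SSZ, mul(Z, SSZ)), mul(Z, mul(SZ, SSZ))), mul(SZ, mul(add(Z, SSZ), mul(SZ, SSZ))))))
  →16  S(S(add(add(S(add(SZ, mul(Z, SSZ))), mul(Z, mul(SZ, SSZ))), mul(SZ, mul(add(Z, SSZ), mul(SZ, SSZ))))))
  →17  S(S(add(S(add(add(SZ, mul(Z, SSZ)), mul(Z, mul(SZ, SSZ)))), mul(SZ, mul(add(Z, SSZ), mul(SZ, SSZ))))))
  →18  S(S(S(add(add(add(SZ, mul(Z, SSZ)), mul(Z, mul(SZ, SSZ))), mul(SZ, mul(add(Z, SSZ), mul(SZ, SSZ)))))))
  →19  S(S(S(add(add(S(add(Z, mul(Z, SSZ))), mul(Z, mul(SZ, SSZ))), mul(SZ, mul(add(Z, SSZ), mul(SZ, SSZ)))))))
  →20  S(S(S(add(S(add(add(Z, mul(Z, SSZ)), mul(Z, mul(SZ, SSZ)))), mul(SZ, mul(add(Z, SSZ), mul(SZ, SSZ)))))))
  →21  S(S(S(S(add(add(add(Z, mul(Z, SSZ)), mul(Z, mul(SZ, SSZ))), mul(SZ, mul(add(Z, SSZ), mul(SZ, SSZ))))))))
  →22  S(S(S(S(add(add(mul(Z, SSZ), mul(Z, mul(SZ, SSZ))), mul(SZ, mul(add(Z, SSZ), mul(SZ, SSZ))))))))
  →23  S(S(S(S(add(add(Z, mul(Z, mul(SZ, SSZ))), mul(SZ, mul(add(Z, SSZ), mul(SZ, SSZ))))))))
  →24  S(S(S(S(add(mul(Z, mul(SZ, SSZ)), mul(SZ, mul(add(Z, SSZ), mul(SZ, SSZ))))))))
  →25  S(S(S(S(add(Z, mul(SZ, mul(add(Z, SSZ), mul(SZ, SSZ))))))))
  →26  S(S(S(S(mul(SZ, mul(add(Z, SSZ), mul(SZ, SSZ)))))))
  →27  S(S(S(S(add(mul(add(Z, SSZ), mul(SZ, SSZ)), mul(Z, mul(add(Z, SSZ), mul(SZ, SSZ))))))))
  →28  S(S(S(S(add(mul(SSZ, mul(SZ, SSZ)), mul(Z, mul(add(Z, SSZ), mul(SZ, SSZ))))))))
  →29  S(S(S(S(add(add(mul(SZ, SSZ), mul(SZ, mul(SZ, SSZ))), mul(Z, mul(add(Z, SSZ), mul(SZ, SSZ))))))))
  →30  S(S(S(S(add(add(add(SSZ, mul(Z, SSZ)), mul(SZ, mul(SZ, SSZ))), mul(Z, mul(add(Z, SSZ), mul(SZ, SSZ))))))))
  →31  S(S(S(S(add(add(S(add(SZ, mul(Z, SSZ))), mul(SZ, mul(SZ, SSZ))), mul(Z, mul(add(Z, SSZ), mul(SZ, SSZ))))))))
  →32  S(S(S(S(add(S(add(add(SZ, mul(Z, SSZ)), mul(SZ, mul(SZ, SSZ)))), mul(Z, mul(add(Z, SSZ), mul(SZ, SSZ))))))))
  →33  S(S(S(S(S(add(add(add(SZ, mul(Z, SSZ)), mul(SZ, mul(SZ, SSZ))), mul(Z, mul(add(Z, SSZ), mul(SZ, SSZ)))))))))
  →34  S(S(S(S(S(add(add(S(add(Z, mul(Z, SSZ))), mul(SZ, mul(SZ, SSZ))), mul(Z, mul(add(Z, SSZ), mul(SZ, SSZ)))))))))
  →35  S(S(S(S(S(add(S(add(add(Z, mul(Z, SSZ)), mul(SZ, mul(SZ, SSZ)))), mul(Z, mul(add(Z, SSZ), mul(SZ, SSZ)))))))))
  →36  S(S(S(S(S(S(add(add(add(Z, mul(Z, SSZ)), mul(SZ, mul(SZ, SSZ))), mul(Z, mul(add(Z, SSZ), mul(SZ, SSZ))))))))))
  →37  S(S(S(S(S(S(add(add(mul(Z, SSZ), mul(SZ, mul(SZ, SSZ))), mul(Z, mul(add(Z, SSZ), mul(SZ, SSZ))))))))))
  →38  S(S(S(S(S(S(add(add(Z, mul(SZ, mul(SZ, SSZ))), mul(Z, mul(add(Z, SSZ), mul(SZ, SSZ))))))))))
  →39  S(S(S(S(S(S(add(mul(SZ, mul(SZ, SSZ)), mul(Z, mul(add(Z, SSZ), mul(SZ, SSZ))))))))))
  →40  S(S(S(S(S(S(add(add(mul(SZ, SSZ), mul(Z, mul(SZ, SSZ))), mul(Z, mul(add(Z, SSZ), mul(SZ, SSZ))))))))))
  →41  S(S(S(S(S(S(add(add(add(SSZ, mul(Z, SSZ)), mul(Z, mul(SZ, SSZ))), mul(Z, mul(add(Z, SSZ), mul(SZ, SSZ))))))))))
  →42  S(S(S(S(S(S(add(add(S(add(SZ, mul(Z, SSZ))), mul(Z, mul(SZ, SSZ))), mul(Z, mul(add(Z, SSZ), mul(SZ, SSZ))))))))))
  →43  S(S(S(S(S(S(add(S(add(add(SZ, mul(Z, SSZ)), mul(Z, mul(SZ, SSZ)))), mul(Z, mul(add(Z, SSZ), mul(SZ, SSZ))))))))))
  →44  S(S(S(S(S(S(S(add(add(add(SZ, mul(Z, SSZ)), mul(Z, mul(SZ, SSZ))), mul(Z, mul(add(Z, SSZ), mul(SZ, SSZ)))))))))))
  →45  S(S(S(S(S(S(S(add(add(S(add(Z, mul(Z, SSZ))), mul(Z, mul(SZ, SSZ))), mul(Z, mul(add(Z, SSZ), mul(SZ, SSZ)))))))))))
  →46  S(S(S(S(S(S(S(add(S(add(add(Z, mul(Z, SSZ)), mul(Z, mul(SZ, SSZ)))), mul(Z, mul(add(Z, SSZ), mul(SZ, SSZ)))))))))))
  →47  S(S(S(S(S(S(S(S(add(add(add(Z, mul(Z, SSZ)), mul(Z, mul(SZ, SSZ))), mul(Z, mul(add(Z, SSZ), mul(SZ, SSZ))))))))))))
  →48  S(S(S(S(S(S(S(S(add(add(mul(Z, SSZ), mul(Z, mul(SZ, SSZ))), mul(Z, mul(add(Z, SSZ), mul(SZ, SSZ))))))))))))
  →49  S(S(S(S(S(S(S(S(add(add(Z, mul(Z, mul(SZ, SSZ))), mul(Z, mul(add(Z, SSZ), mul(SZ, SSZ))))))))))))
  →50  S(S(S(S(S(S(S(S(add(mul(Z, mul(SZ, SSZ)), mul(Z, mul(add(Z, SSZ), mul(SZ, SSZ))))))))))))
  →51  S(S(S(S(S(S(S(S(add(Z, mul(Z, mul(add(Z, SSZ), mul(SZ, SSZ))))))))))))
  →52  S(S(S(S(S(S(S(S(mul(Z, mul(add(Z, SSZ), mul(SZ, SSZ)))))))))))
  →53  S^8(Z)

Term B:
  start: add(add(add(SSZ, SSZ), add(S^4(Z), Z)), Z)
  →1  add(add(S(add(SZ, SSZ)), add(S^4(Z), Z)), Z)
  →2  add(S(add(add(SZ, SSZ), add(S^4(Z), Z))), Z)
  →3  S(add(add(add(SZ, SSZ), add(S^4(Z), Z)), Z))
  →4  S(add(add(S(add(Z, SSZ)), add(S^4(Z), Z)), Z))
  →5  S(add(S(add(add(Z, SSZ), add(S^4(Z), Z))), Z))
  →6  S(S(add(add(add(Z, SSZ), add(S^4(Z), Z)), Z)))
  →7  S(S(add(add(SSZ, add(S^4(Z), Z)), Z)))
  →8  S(S(add(S(add(SZ, add(S^4(Z), Z))), Z)))
  →9  S(S(S(add(add(SZ, add(S^4(Z), Z)), Z))))
  →10  S(S(S(add(S(add(Z, add(S^4(Z), Z))), Z))))
  →11  S(S(S(S(add(add(Z, add(S^4(Z), Z)), Z)))))
  →12  S(S(S(S(add(add(S^4(Z), Z), Z)))))
  →13  S(S(S(S(add(S(add(SSSZ, Z)), Z)))))
  →14  S(S(S(S(S(add(add(SSSZ, Z), Z))))))
  →15  S(S(S(S(S(add(S(add(SSZ, Z)), Z))))))
  →16  S(S(S(S(S(S(add(add(SSZ, Z), Z)))))))
  →17  S(S(S(S(S(S(add(S(add(SZ, Z)), Z)))))))
  →18  S(S(S(S(S(S(S(add(add(SZ, Z), Z))))))))
  →19  S(S(S(S(S(S(S(add(S(add(Z, Z)), Z))))))))
  →20  S(S(S(S(S(S(S(S(add(add(Z, Z), Z)))))))))
  →21  S(S(S(S(S(S(S(S(add(Z, Z)))))))))
  →22  S^8(Z)

Answer: SAME — A ⇓ S^8(Z), B ⇓ S^8(Z)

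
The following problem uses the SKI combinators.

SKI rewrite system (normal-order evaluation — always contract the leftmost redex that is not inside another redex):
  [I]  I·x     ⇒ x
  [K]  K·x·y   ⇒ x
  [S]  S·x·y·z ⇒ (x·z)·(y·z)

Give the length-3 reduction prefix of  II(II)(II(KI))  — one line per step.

  start: II(II)(II(KI))
  [1] I(II)(II(KI))
  [2] II(II(KI))
  [3] I(II(KI))

Answer: after 3 steps: I(II(KI))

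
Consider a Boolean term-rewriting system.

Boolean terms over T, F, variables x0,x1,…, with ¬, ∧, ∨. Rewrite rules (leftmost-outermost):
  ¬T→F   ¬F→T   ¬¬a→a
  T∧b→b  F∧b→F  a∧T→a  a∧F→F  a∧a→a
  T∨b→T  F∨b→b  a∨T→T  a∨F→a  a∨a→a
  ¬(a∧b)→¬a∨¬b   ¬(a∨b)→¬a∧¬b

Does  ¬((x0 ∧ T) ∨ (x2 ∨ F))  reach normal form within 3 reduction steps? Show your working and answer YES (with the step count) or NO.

Answer: NO — after 3 steps the term is (¬x0 ∨ F) ∧ ¬(x2 ∨ F), not yet normal

Working:
  start: ¬((x0 ∧ T) ∨ (x2 ∨ F))
  [1] ¬(x0 ∧ T) ∧ ¬(x2 ∨ F)
  [2] (¬x0 ∨ ¬T) ∧ ¬(x2 ∨ F)
  [3] (¬x0 ∨ F) ∧ ¬(x2 ∨ F)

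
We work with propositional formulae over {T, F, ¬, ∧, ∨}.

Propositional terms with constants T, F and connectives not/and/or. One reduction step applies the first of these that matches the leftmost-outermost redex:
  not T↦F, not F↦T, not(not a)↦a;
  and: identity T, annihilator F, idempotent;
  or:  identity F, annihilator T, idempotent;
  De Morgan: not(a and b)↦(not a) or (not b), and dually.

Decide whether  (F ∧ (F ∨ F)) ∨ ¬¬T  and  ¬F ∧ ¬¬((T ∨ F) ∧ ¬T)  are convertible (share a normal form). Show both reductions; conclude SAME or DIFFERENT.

Answer: DIFFERENT — A ⇓ T, B ⇓ F

Reduction:
Term A:
  start: (F ∧ (F ∨ F)) ∨ ¬¬T
  step 1: F ∨ ¬¬T
  step 2: ¬¬T
  step 3: T

Term B:
  start: ¬F ∧ ¬¬((T ∨ F) ∧ ¬T)
  step 1: T ∧ ¬¬((T ∨ F) ∧ ¬T)
  step 2: ¬¬((T ∨ F) ∧ ¬T)
  step 3: (T ∨ F) ∧ ¬T
  step 4: T ∧ ¬T
  step 5: ¬T
  step 6: F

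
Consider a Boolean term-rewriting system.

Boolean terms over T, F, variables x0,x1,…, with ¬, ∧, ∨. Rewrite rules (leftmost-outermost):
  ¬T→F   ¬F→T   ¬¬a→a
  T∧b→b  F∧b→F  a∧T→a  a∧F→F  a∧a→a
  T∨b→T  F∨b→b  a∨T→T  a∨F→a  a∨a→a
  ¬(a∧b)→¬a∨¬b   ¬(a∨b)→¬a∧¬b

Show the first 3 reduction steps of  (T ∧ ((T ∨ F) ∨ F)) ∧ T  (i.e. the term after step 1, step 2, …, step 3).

  start: (T ∧ ((T ∨ F) ∨ F)) ∧ T
  step 1: T ∧ ((T ∨ F) ∨ F)
  step 2: (T ∨ F) ∨ F
  step 3: T ∨ F

Answer: after 3 steps: T ∨ F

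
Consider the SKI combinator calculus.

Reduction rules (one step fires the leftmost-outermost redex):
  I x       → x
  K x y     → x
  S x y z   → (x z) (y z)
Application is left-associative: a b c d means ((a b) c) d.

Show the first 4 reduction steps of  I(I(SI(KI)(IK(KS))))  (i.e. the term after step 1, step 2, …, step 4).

Answer: after 4 steps: IK(KS)(KI(IK(KS)))

Derivation:
  start: I(I(SI(KI)(IK(KS))))
  [1] I(SI(KI)(IK(KS)))
  [2] SI(KI)(IK(KS))
  [3] I(IK(KS))(KI(IK(KS)))
  [4] IK(KS)(KI(IK(KS)))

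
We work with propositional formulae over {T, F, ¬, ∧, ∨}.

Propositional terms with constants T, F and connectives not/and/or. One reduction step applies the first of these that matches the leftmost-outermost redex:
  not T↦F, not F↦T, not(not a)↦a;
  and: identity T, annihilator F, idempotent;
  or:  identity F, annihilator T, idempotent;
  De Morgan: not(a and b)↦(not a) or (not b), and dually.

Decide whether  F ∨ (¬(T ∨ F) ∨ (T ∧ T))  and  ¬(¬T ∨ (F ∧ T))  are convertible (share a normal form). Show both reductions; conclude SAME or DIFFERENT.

Term A:
  start: F ∨ (¬(T ∨ F) ∨ (T ∧ T))
  step 1: ¬(T ∨ F) ∨ (T ∧ T)
  step 2: (¬T ∧ ¬F) ∨ (T ∧ T)
  step 3: (F ∧ ¬F) ∨ (T ∧ T)
  step 4: F ∨ (T ∧ T)
  step 5: T ∧ T
  step 6: T

Term B:
  start: ¬(¬T ∨ (F ∧ T))
  step 1: ¬¬T ∧ ¬(F ∧ T)
  step 2: T ∧ ¬(F ∧ T)
  step 3: ¬(F ∧ T)
  step 4: ¬F ∨ ¬T
  step 5: T ∨ ¬T
  step 6: T

Answer: SAME — A ⇓ T, B ⇓ T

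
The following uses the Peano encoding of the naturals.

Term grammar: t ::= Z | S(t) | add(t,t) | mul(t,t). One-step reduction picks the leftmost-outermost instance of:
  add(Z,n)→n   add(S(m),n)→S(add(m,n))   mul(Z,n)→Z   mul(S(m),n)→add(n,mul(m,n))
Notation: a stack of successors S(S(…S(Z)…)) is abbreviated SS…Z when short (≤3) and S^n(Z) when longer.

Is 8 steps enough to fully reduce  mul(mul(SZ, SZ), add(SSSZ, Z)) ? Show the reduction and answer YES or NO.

  start: mul(mul(SZ, SZ), add(SSSZ, Z))
  →1  mul(add(SZ, mul(Z, SZ)), add(SSSZ, Z))
  →2  mul(S(add(Z, mul(Z, SZ))), add(SSSZ, Z))
  →3  add(add(SSSZ, Z), mul(add(Z, mul(Z, SZ)), add(SSSZ, Z)))
  →4  add(S(add(SSZ, Z)), mul(add(Z, mul(Z, SZ)), add(SSSZ, Z)))
  →5  S(add(add(SSZ, Z), mul(add(Z, mul(Z, SZ)), add(SSSZ, Z))))
  →6  S(add(S(add(SZ, Z)), mul(add(Z, mul(Z, SZ)), add(SSSZ, Z))))
  →7  S(S(add(add(SZ, Z), mul(add(Z, mul(Z, SZ)), add(SSSZ, Z)))))
  →8  S(S(add(S(add(Z, Z)), mul(add(Z, mul(Z, SZ)), add(SSSZ, Z)))))

Answer: NO — after 8 steps the term is S(S(add(S(add(Z, Z)), mul(add(Z, mul(Z, SZ)), add(SSSZ, Z))))), not yet normal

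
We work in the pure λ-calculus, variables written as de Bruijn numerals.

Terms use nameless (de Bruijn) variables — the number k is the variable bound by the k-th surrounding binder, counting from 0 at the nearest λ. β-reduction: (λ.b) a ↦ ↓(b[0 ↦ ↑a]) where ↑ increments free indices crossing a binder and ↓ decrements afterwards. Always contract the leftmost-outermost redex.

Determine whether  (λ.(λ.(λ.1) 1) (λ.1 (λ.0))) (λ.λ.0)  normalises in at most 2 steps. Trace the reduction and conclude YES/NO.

  start: (λ.(λ.(λ.1) 1) (λ.1 (λ.0))) (λ.λ.0)
  [1] (λ.(λ.1) (λ.λ.0)) (λ.(λ.λ.0) (λ.0))
  [2] (λ.λ.(λ.λ.0) (λ.0)) (λ.λ.0)

Answer: NO — after 2 steps the term is (λ.λ.(λ.λ.0) (λ.0)) (λ.λ.0), not yet normal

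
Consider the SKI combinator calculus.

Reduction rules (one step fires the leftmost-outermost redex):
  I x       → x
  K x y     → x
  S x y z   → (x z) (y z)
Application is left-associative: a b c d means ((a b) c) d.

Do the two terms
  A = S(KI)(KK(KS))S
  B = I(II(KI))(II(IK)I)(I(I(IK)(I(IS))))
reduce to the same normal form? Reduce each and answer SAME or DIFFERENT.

Term A:
  start: S(KI)(KK(KS))S
  →1  KIS(KK(KS)S)
  →2  I(KK(KS)S)
  →3  KK(KS)S
  →4  KS

Term B:
  start: I(II(KI))(II(IK)I)(I(I(IK)(I(IS))))
  →1  II(KI)(II(IK)I)(I(I(IK)(I(IS))))
  →2  I(KI)(II(IK)I)(I(I(IK)(I(IS))))
  →3  KI(II(IK)I)(I(I(IK)(I(IS))))
  →4  I(I(I(IK)(I(IS))))
  →5  I(I(IK)(I(IS)))
  →6  I(IK)(I(IS))
  →7  IK(I(IS))
  →8  K(I(IS))
  →9  K(IS)
  →10  KS

Answer: SAME — A ⇓ KS, B ⇓ KS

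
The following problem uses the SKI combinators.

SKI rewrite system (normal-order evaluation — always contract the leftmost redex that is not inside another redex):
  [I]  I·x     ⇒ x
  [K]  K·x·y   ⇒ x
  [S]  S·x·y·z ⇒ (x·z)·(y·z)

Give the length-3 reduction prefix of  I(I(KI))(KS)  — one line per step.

  start: I(I(KI))(KS)
  →1  I(KI)(KS)
  →2  KI(KS)
  →3  I

Answer: after 3 steps: I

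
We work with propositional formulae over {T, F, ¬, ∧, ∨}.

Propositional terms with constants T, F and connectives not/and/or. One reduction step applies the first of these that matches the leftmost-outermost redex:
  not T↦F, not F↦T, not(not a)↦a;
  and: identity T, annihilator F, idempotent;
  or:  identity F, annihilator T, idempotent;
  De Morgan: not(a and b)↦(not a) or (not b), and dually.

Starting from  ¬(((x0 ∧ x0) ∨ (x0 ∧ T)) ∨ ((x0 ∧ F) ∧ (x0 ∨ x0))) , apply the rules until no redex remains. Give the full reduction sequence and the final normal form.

  start: ¬(((x0 ∧ x0) ∨ (x0 ∧ T)) ∨ ((x0 ∧ F) ∧ (x0 ∨ x0)))
  step 1: ¬((x0 ∧ x0) ∨ (x0 ∧ T)) ∧ ¬((x0 ∧ F) ∧ (x0 ∨ x0))
  step 2: (¬(x0 ∧ x0) ∧ ¬(x0 ∧ T)) ∧ ¬((x0 ∧ F) ∧ (x0 ∨ x0))
  step 3: ((¬x0 ∨ ¬x0) ∧ ¬(x0 ∧ T)) ∧ ¬((x0 ∧ F) ∧ (x0 ∨ x0))
  step 4: (¬x0 ∧ ¬(x0 ∧ T)) ∧ ¬((x0 ∧ F) ∧ (x0 ∨ x0))
  step 5: (¬x0 ∧ (¬x0 ∨ ¬T)) ∧ ¬((x0 ∧ F) ∧ (x0 ∨ x0))
  step 6: (¬x0 ∧ (¬x0 ∨ F)) ∧ ¬((x0 ∧ F) ∧ (x0 ∨ x0))
  step 7: (¬x0 ∧ ¬x0) ∧ ¬((x0 ∧ F) ∧ (x0 ∨ x0))
  step 8: ¬x0 ∧ ¬((x0 ∧ F) ∧ (x0 ∨ x0))
  step 9: ¬x0 ∧ (¬(x0 ∧ F) ∨ ¬(x0 ∨ x0))
  step 10: ¬x0 ∧ ((¬x0 ∨ ¬F) ∨ ¬(x0 ∨ x0))
  step 11: ¬x0 ∧ ((¬x0 ∨ T) ∨ ¬(x0 ∨ x0))
  step 12: ¬x0 ∧ (T ∨ ¬(x0 ∨ x0))
  step 13: ¬x0 ∧ T
  step 14: ¬x0

Answer: normal form = ¬x0  (in 14 steps)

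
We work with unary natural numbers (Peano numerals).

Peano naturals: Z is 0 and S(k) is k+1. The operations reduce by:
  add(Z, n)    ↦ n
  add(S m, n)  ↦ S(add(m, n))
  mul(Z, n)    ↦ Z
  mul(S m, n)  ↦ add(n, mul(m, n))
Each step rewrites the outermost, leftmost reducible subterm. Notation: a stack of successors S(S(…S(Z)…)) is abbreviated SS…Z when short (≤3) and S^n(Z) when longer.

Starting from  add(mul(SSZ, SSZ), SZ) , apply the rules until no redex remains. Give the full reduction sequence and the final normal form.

  start: add(mul(SSZ, SSZ), SZ)
  →1  add(add(SSZ, mul(SZ, SSZ)), SZ)
  →2  add(S(add(SZ, mul(SZ, SSZ))), SZ)
  →3  S(add(add(SZ, mul(SZ, SSZ)), SZ))
  →4  S(add(S(add(Z, mul(SZ, SSZ))), SZ))
  →5  S(S(add(add(Z, mul(SZ, SSZ)), SZ)))
  →6  S(S(add(mul(SZ, SSZ), SZ)))
  →7  S(S(add(add(SSZ, mul(Z, SSZ)), SZ)))
  →8  S(S(add(S(add(SZ, mul(Z, SSZ))), SZ)))
  →9  S(S(S(add(add(SZ, mul(Z, SSZ)), SZ))))
  →10  S(S(S(add(S(add(Z, mul(Z, SSZ))), SZ))))
  →11  S(S(S(S(add(add(Z, mul(Z, SSZ)), SZ)))))
  →12  S(S(S(S(add(mul(Z, SSZ), SZ)))))
  →13  S(S(S(S(add(Z, SZ)))))
  →14  S^5(Z)

Answer: normal form = S^5(Z)  (in 14 steps)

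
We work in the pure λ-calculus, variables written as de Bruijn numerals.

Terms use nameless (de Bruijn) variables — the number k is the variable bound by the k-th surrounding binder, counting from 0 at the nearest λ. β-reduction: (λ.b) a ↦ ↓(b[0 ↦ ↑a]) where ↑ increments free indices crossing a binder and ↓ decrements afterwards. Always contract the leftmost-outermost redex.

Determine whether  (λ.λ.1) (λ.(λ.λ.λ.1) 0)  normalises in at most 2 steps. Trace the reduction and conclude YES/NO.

  start: (λ.λ.1) (λ.(λ.λ.λ.1) 0)
  [1] λ.λ.(λ.λ.λ.1) 0
  [2] λ.λ.λ.λ.1

Answer: YES — reaches normal form λ.λ.λ.λ.1 in 2 ≤ 2 steps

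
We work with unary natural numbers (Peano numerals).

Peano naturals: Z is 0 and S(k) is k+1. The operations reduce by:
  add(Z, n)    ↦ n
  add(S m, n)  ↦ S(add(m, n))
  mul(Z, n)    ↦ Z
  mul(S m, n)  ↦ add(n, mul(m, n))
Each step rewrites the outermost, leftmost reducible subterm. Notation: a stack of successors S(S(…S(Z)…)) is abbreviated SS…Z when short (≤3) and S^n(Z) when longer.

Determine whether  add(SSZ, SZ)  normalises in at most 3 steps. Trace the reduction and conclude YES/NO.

Answer: YES — reaches normal form SSSZ in 3 ≤ 3 steps

Reduction:
  start: add(SSZ, SZ)
  [1] S(add(SZ, SZ))
  [2] S(S(add(Z, SZ)))
  [3] SSSZ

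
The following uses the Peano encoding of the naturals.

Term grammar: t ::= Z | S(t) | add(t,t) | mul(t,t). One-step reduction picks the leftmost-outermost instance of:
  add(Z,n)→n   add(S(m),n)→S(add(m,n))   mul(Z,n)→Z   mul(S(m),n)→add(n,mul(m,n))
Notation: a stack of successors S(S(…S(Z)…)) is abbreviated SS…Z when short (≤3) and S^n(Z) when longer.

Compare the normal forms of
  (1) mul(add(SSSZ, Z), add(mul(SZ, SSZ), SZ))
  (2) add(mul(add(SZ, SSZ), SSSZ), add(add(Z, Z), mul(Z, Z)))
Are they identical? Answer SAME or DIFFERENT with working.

Answer: SAME — A ⇓ S^9(Z), B ⇓ S^9(Z)

Working:
Term A:
  start: mul(add(SSSZ, Z), add(mul(SZ, SSZ), SZ))
  step 1: mul(S(add(SSZ, Z)), add(mul(SZ, SSZ), SZ))
  step 2: add(add(mul(SZ, SSZ), SZ), mul(add(SSZ, Z), add(mul(SZ, SSZ), SZ)))
  step 3: add(add(add(SSZ, mul(Z, SSZ)), SZ), mul(add(SSZ, Z), add(mul(SZ, SSZ), SZ)))
  step 4: add(add(S(add(SZ, mul(Z, SSZ))), SZ), mul(add(SSZ, Z), add(mul(SZ, SSZ), SZ)))
  step 5: add(S(add(add(SZ, mul(Z, SSZ)), SZ)), mul(add(SSZ, Z), add(mul(SZ, SSZ), SZ)))
  step 6: S(add(add(add(SZ, mul(Z, SSZ)), SZ), mul(add(SSZ, Z), add(mul(SZ, SSZ), SZ))))
  step 7: S(add(add(S(add(Z, mul(Z, SSZ))), SZ), mul(add(SSZ, Z), add(mul(SZ, SSZ), SZ))))
  step 8: S(add(S(add(add(Z, mul(Z, SSZ)), SZ)), mul(add(SSZ, Z), add(mul(SZ, SSZ), SZ))))
  step 9: S(S(add(add(add(Z, mul(Z, SSZ)), SZ), mul(add(SSZ, Z), add(mul(SZ, SSZ), SZ)))))
  step 10: S(S(add(add(mul(Z, SSZ), SZ), mul(add(SSZ, Z), add(mul(SZ, SSZ), SZ)))))
  step 11: S(S(add(add(Z, SZ), mul(add(SSZ, Z), add(mul(SZ, SSZ), SZ)))))
  step 12: S(S(add(SZ, mul(add(SSZ, Z), add(mul(SZ, SSZ), SZ)))))
  step 13: S(S(S(add(Z, mul(add(SSZ, Z), add(mul(SZ, SSZ), SZ))))))
  step 14: S(S(S(mul(add(SSZ, Z), add(mul(SZ, SSZ), SZ)))))
  step 15: S(S(S(mul(S(add(SZ, Z)), add(mul(SZ, SSZ), SZ)))))
  step 16: S(S(S(add(add(mul(SZ, SSZ), SZ), mul(add(SZ, Z), add(mul(SZ, SSZ), SZ))))))
  step 17: S(S(S(add(add(add(SSZ, mul(Z, SSZ)), SZ), mul(add(SZ, Z), add(mul(SZ, SSZ), SZ))))))
  step 18: S(S(S(add(add(S(add(SZ, mul(Z, SSZ))), SZ), mul(add(SZ, Z), add(mul(SZ, SSZ), SZ))))))
  step 19: S(S(S(add(S(add(add(SZ, mul(Z, SSZ)), SZ)), mul(add(SZ, Z), add(mul(SZ, SSZ), SZ))))))
  step 20: S(S(S(S(add(add(add(SZ, mul(Z, SSZ)), SZ), mul(add(SZ, Z), add(mul(SZ, SSZ), SZ)))))))
  step 21: S(S(S(S(add(add(S(add(Z, mul(Z, SSZ))), SZ), mul(add(SZ, Z), add(mul(SZ, SSZ), SZ)))))))
  step 22: S(S(S(S(add(S(add(add(Z, mul(Z, SSZ)), SZ)), mul(add(SZ, Z), add(mul(SZ, SSZ), SZ)))))))
  step 23: S(S(S(S(S(add(add(add(Z, mul(Z, SSZ)), SZ), mul(add(SZ, Z), add(mul(SZ, SSZ), SZ))))))))
  step 24: S(S(S(S(S(add(add(mul(Z, SSZ), SZ), mul(add(SZ, Z), add(mul(SZ, SSZ), SZ))))))))
  step 25: S(S(S(S(S(add(add(Z, SZ), mul(add(SZ, Z), add(mul(SZ, SSZ), SZ))))))))
  step 26: S(S(S(S(S(add(SZ, mul(add(SZ, Z), add(mul(SZ, SSZ), SZ))))))))
  step 27: S(S(S(S(S(S(add(Z, mul(add(SZ, Z), add(mul(SZ, SSZ), SZ)))))))))
  step 28: S(S(S(S(S(S(mul(add(SZ, Z), add(mul(SZ, SSZ), SZ))))))))
  step 29: S(S(S(S(S(S(mul(S(add(Z, Z)), add(mul(SZ, SSZ), SZ))))))))
  step 30: S(S(S(S(S(S(add(add(mul(SZ, SSZ), SZ), mul(add(Z, Z), add(mul(SZ, SSZ), SZ)))))))))
  step 31: S(S(S(S(S(S(add(add(add(SSZ, mul(Z, SSZ)), SZ), mul(add(Z, Z), add(mul(SZ, SSZ), SZ)))))))))
  step 32: S(S(S(S(S(S(add(add(S(add(SZ, mul(Z, SSZ))), SZ), mul(add(Z, Z), add(mul(SZ, SSZ), SZ)))))))))
  step 33: S(S(S(S(S(S(add(S(add(add(SZ, mul(Z, SSZ)), SZ)), mul(add(Z, Z), add(mul(SZ, SSZ), SZ)))))))))
  step 34: S(S(S(S(S(S(S(add(add(add(SZ, mul(Z, SSZ)), SZ), mul(add(Z, Z), add(mul(SZ, SSZ), SZ))))))))))
  step 35: S(S(S(S(S(S(S(add(add(S(add(Z, mul(Z, SSZ))), SZ), mul(add(Z, Z), add(mul(SZ, SSZ), SZ))))))))))
  step 36: S(S(S(S(S(S(S(add(S(add(add(Z, mul(Z, SSZ)), SZ)), mul(add(Z, Z), add(mul(SZ, SSZ), SZ))))))))))
  step 37: S(S(S(S(S(S(S(S(add(add(add(Z, mul(Z, SSZ)), SZ), mul(add(Z, Z), add(mul(SZ, SSZ), SZ)))))))))))
  step 38: S(S(S(S(S(S(S(S(add(add(mul(Z, SSZ), SZ), mul(add(Z, Z), add(mul(SZ, SSZ), SZ)))))))))))
  step 39: S(S(S(S(S(S(S(S(add(add(Z, SZ), mul(add(Z, Z), add(mul(SZ, SSZ), SZ)))))))))))
  step 40: S(S(S(S(S(S(S(S(add(SZ, mul(add(Z, Z), add(mul(SZ, SSZ), SZ)))))))))))
  step 41: S(S(S(S(S(S(S(S(S(add(Z, mul(add(Z, Z), add(mul(SZ, SSZ), SZ))))))))))))
  step 42: S(S(S(S(S(S(S(S(S(mul(add(Z, Z), add(mul(SZ, SSZ), SZ)))))))))))
  step 43: S(S(S(S(S(S(S(S(S(mul(Z, add(mul(SZ, SSZ), SZ)))))))))))
  step 44: S^9(Z)

Term B:
  start: add(mul(add(SZ, SSZ), SSSZ), add(add(Z, Z), mul(Z, Z)))
  step 1: add(mul(S(add(Z, SSZ)), SSSZ), add(add(Z, Z), mul(Z, Z)))
  step 2: add(add(SSSZ, mul(add(Z, SSZ), SSSZ)), add(add(Z, Z), mul(Z, Z)))
  step 3: add(S(add(SSZ, mul(add(Z, SSZ), SSSZ))), add(add(Z, Z), mul(Z, Z)))
  step 4: S(add(add(SSZ, mul(add(Z, SSZ), SSSZ)), add(add(Z, Z), mul(Z, Z))))
  step 5: S(add(S(add(SZ, mul(add(Z, SSZ), SSSZ))), add(add(Z, Z), mul(Z, Z))))
  step 6: S(S(add(add(SZ, mul(add(Z, SSZ), SSSZ)), add(add(Z, Z), mul(Z, Z)))))
  step 7: S(S(add(S(add(Z, mul(add(Z, SSZ), SSSZ))), add(add(Z, Z), mul(Z, Z)))))
  step 8: S(S(S(add(add(Z, mul(add(Z, SSZ), SSSZ)), add(add(Z, Z), mul(Z, Z))))))
  step 9: S(S(S(add(mul(add(Z, SSZ), SSSZ), add(add(Z, Z), mul(Z, Z))))))
  step 10: S(S(S(add(mul(SSZ, SSSZ), add(add(Z, Z), mul(Z, Z))))))
  step 11: S(S(S(add(add(SSSZ, mul(SZ, SSSZ)), add(add(Z, Z), mul(Z, Z))))))
  step 12: S(S(S(add(S(add(SSZ, mul(SZ, SSSZ))), add(add(Z, Z), mul(Z, Z))))))
  step 13: S(S(S(S(add(add(SSZ, mul(SZ, SSSZ)), add(add(Z, Z), mul(Z, Z)))))))
  step 14: S(S(S(S(add(S(add(SZ, mul(SZ, SSSZ))), add(add(Z, Z), mul(Z, Z)))))))
  step 15: S(S(S(S(S(add(add(SZ, mul(SZ, SSSZ)), add(add(Z, Z), mul(Z, Z))))))))
  step 16: S(S(S(S(S(add(S(add(Z, mul(SZ, SSSZ))), add(add(Z, Z), mul(Z, Z))))))))
  step 17: S(S(S(S(S(S(add(add(Z, mul(SZ, SSSZ)), add(add(Z, Z), mul(Z, Z)))))))))
  step 18: S(S(S(S(S(S(add(mul(SZ, SSSZ), add(add(Z, Z), mul(Z, Z)))))))))
  step 19: S(S(S(S(S(S(add(add(SSSZ, mul(Z, SSSZ)), add(add(Z, Z), mul(Z, Z)))))))))
  step 20: S(S(S(S(S(S(add(S(add(SSZ, mul(Z, SSSZ))), add(add(Z, Z), mul(Z, Z)))))))))
  step 21: S(S(S(S(S(S(S(add(add(SSZ, mul(Z, SSSZ)), add(add(Z, Z), mul(Z, Z))))))))))
  step 22: S(S(S(S(S(S(S(add(S(add(SZ, mul(Z, SSSZ))), add(add(Z, Z), mul(Z, Z))))))))))
  step 23: S(S(S(S(S(S(S(S(add(add(SZ, mul(Z, SSSZ)), add(add(Z, Z), mul(Z, Z)))))))))))
  step 24: S(S(S(S(S(S(S(S(add(S(add(Z, mul(Z, SSSZ))), add(add(Z, Z), mul(Z, Z)))))))))))
  step 25: S(S(S(S(S(S(S(S(S(add(add(Z, mul(Z, SSSZ)), add(add(Z, Z), mul(Z, Z))))))))))))
  step 26: S(S(S(S(S(S(S(S(S(add(mul(Z, SSSZ), add(add(Z, Z), mul(Z, Z))))))))))))
  step 27: S(S(S(S(S(S(S(S(S(add(Z, add(add(Z, Z), mul(Z, Z))))))))))))
  step 28: S(S(S(S(S(S(S(S(S(add(add(Z, Z), mul(Z, Z)))))))))))
  step 29: S(S(S(S(S(S(S(S(S(add(Z, mul(Z, Z)))))))))))
  step 30: S(S(S(S(S(S(S(S(S(mul(Z, Z))))))))))
  step 31: S^9(Z)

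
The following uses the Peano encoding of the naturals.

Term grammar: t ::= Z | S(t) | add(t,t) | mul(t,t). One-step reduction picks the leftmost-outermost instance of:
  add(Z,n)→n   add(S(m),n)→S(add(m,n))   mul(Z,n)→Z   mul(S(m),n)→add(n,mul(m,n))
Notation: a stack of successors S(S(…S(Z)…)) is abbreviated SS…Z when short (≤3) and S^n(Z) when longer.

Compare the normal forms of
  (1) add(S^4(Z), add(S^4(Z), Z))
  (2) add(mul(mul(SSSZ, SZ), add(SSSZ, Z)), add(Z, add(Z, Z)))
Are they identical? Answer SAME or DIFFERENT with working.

Term A:
  start: add(S^4(Z), add(S^4(Z), Z))
  [1] S(add(SSSZ, add(S^4(Z), Z)))
  [2] S(S(add(SSZ, add(S^4(Z), Z))))
  [3] S(S(S(add(SZ, add(S^4(Z), Z)))))
  [4] S(S(S(S(add(Z, add(S^4(Z), Z))))))
  [5] S(S(S(S(add(S^4(Z), Z)))))
  [6] S(S(S(S(S(add(SSSZ, Z))))))
  [7] S(S(S(S(S(S(add(SSZ, Z)))))))
  [8] S(S(S(S(S(S(S(add(SZ, Z))))))))
  [9] S(S(S(S(S(S(S(S(add(Z, Z)))))))))
  [10] S^8(Z)

Term B:
  start: add(mul(mul(SSSZ, SZ), add(SSSZ, Z)), add(Z, add(Z, Z)))
  [1] add(mul(add(SZ, mul(SSZ, SZ)), add(SSSZ, Z)), add(Z, add(Z, Z)))
  [2] add(mul(S(add(Z, mul(SSZ, SZ))), add(SSSZ, Z)), add(Z, add(Z, Z)))
  [3] add(add(add(SSSZ, Z), mul(add(Z, mul(SSZ, SZ)), add(SSSZ, Z))), add(Z, add(Z, Z)))
  [4] add(add(S(add(SSZ, Z)), mul(add(Z, mul(SSZ, SZ)), add(SSSZ, Z))), add(Z, add(Z, Z)))
  [5] add(S(add(add(SSZ, Z), mul(add(Z, mul(SSZ, SZ)), add(SSSZ, Z)))), add(Z, add(Z, Z)))
  [6] S(add(add(add(SSZ, Z), mul(add(Z, mul(SSZ, SZ)), add(SSSZ, Z))), add(Z, add(Z, Z))))
  [7] S(add(add(S(add(SZ, Z)), mul(add(Z, mul(SSZ, SZ)), add(SSSZ, Z))), add(Z, add(Z, Z))))
  [8] S(add(S(add(add(SZ, Z), mul(add(Z, mul(SSZ, SZ)), add(SSSZ, Z)))), add(Z, add(Z, Z))))
  [9] S(S(add(add(add(SZ, Z), mul(add(Z, mul(SSZ, SZ)), add(SSSZ, Z))), add(Z, add(Z, Z)))))
  [10] S(S(add(add(S(add(Z, Z)), mul(add(Z, mul(SSZ, SZ)), add(SSSZ, Z))), add(Z, add(Z, Z)))))
  [11] S(S(add(S(add(add(Z, Z), mul(add(Z, mul(SSZ, SZ)), add(SSSZ, Z)))), add(Z, add(Z, Z)))))
  [12] S(S(S(add(add(add(Z, Z), mul(add(Z, mul(SSZ, SZ)), add(SSSZ, Z))), add(Z, add(Z, Z))))))
  [13] S(S(S(add(add(Z, mul(add(Z, mul(SSZ, SZ)), add(SSSZ, Z))), add(Z, add(Z, Z))))))
  [14] S(S(S(add(mul(add(Z, mul(SSZ, SZ)), add(SSSZ, Z)), add(Z, add(Z, Z))))))
  [15] S(S(S(add(mul(mul(SSZ, SZ), add(SSSZ, Z)), add(Z, add(Z, Z))))))
  [16] S(S(S(add(mul(add(SZ, mul(SZ, SZ)), add(SSSZ, Z)), add(Z, add(Z, Z))))))
  [17] S(S(S(add(mul(S(add(Z, mul(SZ, SZ))), add(SSSZ, Z)), add(Z, add(Z, Z))))))
  [18] S(S(S(add(add(add(SSSZ, Z), mul(add(Z, mul(SZ, SZ)), add(SSSZ, Z))), add(Z, add(Z, Z))))))
  [19] S(S(S(add(add(S(add(SSZ, Z)), mul(add(Z, mul(SZ, SZ)), add(SSSZ, Z))), add(Z, add(Z, Z))))))
  [20] S(S(S(add(S(add(add(SSZ, Z), mul(add(Z, mul(SZ, SZ)), add(SSSZ, Z)))), add(Z, add(Z, Z))))))
  [21] S(S(S(S(add(add(add(SSZ, Z), mul(add(Z, mul(SZ, SZ)), add(SSSZ, Z))), add(Z, add(Z, Z)))))))
  [22] S(S(S(S(add(add(S(add(SZ, Z)), mul(add(Z, mul(SZ, SZ)), add(SSSZ, Z))), add(Z, add(Z, Z)))))))
  [23] S(S(S(S(add(S(add(add(SZ, Z), mul(add(Z, mul(SZ, SZ)), add(SSSZ, Z)))), add(Z, add(Z, Z)))))))
  [24] S(S(S(S(S(add(add(add(SZ, Z), mul(add(Z, mul(SZ, SZ)), add(SSSZ, Z))), add(Z, add(Z, Z))))))))
  [25] S(S(S(S(S(add(add(S(add(Z, Z)), mul(add(Z, mul(SZ, SZ)), add(SSSZ, Z))), add(Z, add(Z, Z))))))))
  [26] S(S(S(S(S(add(S(add(add(Z, Z), mul(add(Z, mul(SZ, SZ)), add(SSSZ, Z)))), add(Z, add(Z, Z))))))))
  [27] S(S(S(S(S(S(add(add(add(Z, Z), mul(add(Z, mul(SZ, SZ)), add(SSSZ, Z))), add(Z, add(Z, Z)))))))))
  [28] S(S(S(S(S(S(add(add(Z, mul(add(Z, mul(SZ, SZ)), add(SSSZ, Z))), add(Z, add(Z, Z)))))))))
  [29] S(S(S(S(S(S(add(mul(add(Z, mul(SZ, SZ)), add(SSSZ, Z)), add(Z, add(Z, Z)))))))))
  [30] S(S(S(S(S(S(add(mul(mul(SZ, SZ), add(SSSZ, Z)), add(Z, add(Z, Z)))))))))
  [31] S(S(S(S(S(S(add(mul(add(SZ, mul(Z, SZ)), add(SSSZ, Z)), add(Z, add(Z, Z)))))))))
  [32] S(S(S(S(S(S(add(mul(S(add(Z, mul(Z, SZ))), add(SSSZ, Z)), add(Z, add(Z, Z)))))))))
  [33] S(S(S(S(S(S(add(add(add(SSSZ, Z), mul(add(Z, mul(Z, SZ)), add(SSSZ, Z))), add(Z, add(Z, Z)))))))))
  [34] S(S(S(S(S(S(add(add(S(add(SSZ, Z)), mul(add(Z, mul(Z, SZ)), add(SSSZ, Z))), add(Z, add(Z, Z)))))))))
  [35] S(S(S(S(S(S(add(S(add(add(SSZ, Z), mul(add(Z, mul(Z, SZ)), add(SSSZ, Z)))), add(Z, add(Z, Z)))))))))
  [36] S(S(S(S(S(S(S(add(add(add(SSZ, Z), mul(add(Z, mul(Z, SZ)), add(SSSZ, Z))), add(Z, add(Z, Z))))))))))
  [37] S(S(S(S(S(S(S(add(add(S(add(SZ, Z)), mul(add(Z, mul(Z, SZ)), add(SSSZ, Z))), add(Z, add(Z, Z))))))))))
  [38] S(S(S(S(S(S(S(add(S(add(add(SZ, Z), mul(add(Z, mul(Z, SZ)), add(SSSZ, Z)))), add(Z, add(Z, Z))))))))))
  [39] S(S(S(S(S(S(S(S(add(add(add(SZ, Z), mul(add(Z, mul(Z, SZ)), add(SSSZ, Z))), add(Z, add(Z, Z)))))))))))
  [40] S(S(S(S(S(S(S(S(add(add(S(add(Z, Z)), mul(add(Z, mul(Z, SZ)), add(SSSZ, Z))), add(Z, add(Z, Z)))))))))))
  [41] S(S(S(S(S(S(S(S(add(S(add(add(Z, Z), mul(add(Z, mul(Z, SZ)), add(SSSZ, Z)))), add(Z, add(Z, Z)))))))))))
  [42] S(S(S(S(S(S(S(S(S(add(add(add(Z, Z), mul(add(Z, mul(Z, SZ)), add(SSSZ, Z))), add(Z, add(Z, Z))))))))))))
  [43] S(S(S(S(S(S(S(S(S(add(add(Z, mul(add(Z, mul(Z, SZ)), add(SSSZ, Z))), add(Z, add(Z, Z))))))))))))
  [44] S(S(S(S(S(S(S(S(S(add(mul(add(Z, mul(Z, SZ)), add(SSSZ, Z)), add(Z, add(Z, Z))))))))))))
  [45] S(S(S(S(S(S(S(S(S(add(mul(mul(Z, SZ), add(SSSZ, Z)), add(Z, add(Z, Z))))))))))))
  [46] S(S(S(S(S(S(S(S(S(add(mul(Z, add(SSSZ, Z)), add(Z, add(Z, Z))))))))))))
  [47] S(S(S(S(S(S(S(S(S(add(Z, add(Z, add(Z, Z))))))))))))
  [48] S(S(S(S(S(S(S(S(S(add(Z, add(Z, Z)))))))))))
  [49] S(S(S(S(S(S(S(S(S(add(Z, Z))))))))))
  [50] S^9(Z)

Answer: DIFFERENT — A ⇓ S^8(Z), B ⇓ S^9(Z)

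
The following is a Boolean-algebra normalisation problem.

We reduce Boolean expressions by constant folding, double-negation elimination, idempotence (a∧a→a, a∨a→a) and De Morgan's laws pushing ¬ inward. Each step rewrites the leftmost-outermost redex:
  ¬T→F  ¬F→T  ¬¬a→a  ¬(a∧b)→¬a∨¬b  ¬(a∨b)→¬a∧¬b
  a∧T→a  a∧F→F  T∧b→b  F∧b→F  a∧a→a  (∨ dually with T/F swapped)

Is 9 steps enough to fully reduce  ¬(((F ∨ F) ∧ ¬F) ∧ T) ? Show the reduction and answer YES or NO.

Answer: YES — reaches normal form T in 7 ≤ 9 steps

Derivation:
  start: ¬(((F ∨ F) ∧ ¬F) ∧ T)
  [1] ¬((F ∨ F) ∧ ¬F) ∨ ¬T
  [2] (¬(F ∨ F) ∨ ¬¬F) ∨ ¬T
  [3] ((¬F ∧ ¬F) ∨ ¬¬F) ∨ ¬T
  [4] (¬F ∨ ¬¬F) ∨ ¬T
  [5] (T ∨ ¬¬F) ∨ ¬T
  [6] T ∨ ¬T
  [7] T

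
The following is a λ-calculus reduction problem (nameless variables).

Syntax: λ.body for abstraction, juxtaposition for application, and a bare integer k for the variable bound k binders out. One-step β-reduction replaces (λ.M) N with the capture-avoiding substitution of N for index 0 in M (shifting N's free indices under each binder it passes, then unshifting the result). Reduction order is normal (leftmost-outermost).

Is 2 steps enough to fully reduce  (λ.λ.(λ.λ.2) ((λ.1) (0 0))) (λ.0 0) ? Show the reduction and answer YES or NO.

  start: (λ.λ.(λ.λ.2) ((λ.1) (0 0))) (λ.0 0)
  →1  λ.(λ.λ.2) ((λ.1) (0 0))
  →2  λ.λ.1

Answer: YES — reaches normal form λ.λ.1 in 2 ≤ 2 steps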